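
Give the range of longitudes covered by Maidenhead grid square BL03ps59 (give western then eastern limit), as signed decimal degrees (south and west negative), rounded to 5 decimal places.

Field B=1, L=11: +1·20° lon, +11·10° lat → SW at lon -160°, lat 20°.
Square 0, 3: +0·2° lon, +3·1° lat → SW at lon -160°, lat 23°.
Subsquare p=15, s=18: +15·0.0833333° lon, +18·0.0416667° lat → SW at lon -158.75°, lat 23.75°.
Extended square 5, 9: +5·0.00833333° lon, +9·0.00416667° lat → SW at lon -158.708°, lat 23.7875°.
Cell spans 0.00833333° lon × 0.00416667° lat.
west -158.70833, east -158.70000.

-158.70833, -158.70000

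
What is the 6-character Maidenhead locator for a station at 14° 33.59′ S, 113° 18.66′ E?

OH65pk

Add 180° to longitude and 90° to latitude: 293.3110, 75.4402.
Field: lon ⌊293.3110/20⌋ = 14 → O; lat ⌊75.4402/10⌋ = 7 → H.
Square: lon ⌊13.3110/2⌋ = 6; lat ⌊5.4402/1⌋ = 5.
Subsquare: lon ⌊1.3110/0.0833333⌋ = 15 → p; lat ⌊0.4402/0.0416667⌋ = 10 → k.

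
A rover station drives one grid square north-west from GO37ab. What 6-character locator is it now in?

Longitude subsquare a = 0; −1 → -1, wraps to 23 = x, carry into square.
Longitude square 3; −1 → 2.
Latitude subsquare b = 1; +1 → 2 = c.

GO27xc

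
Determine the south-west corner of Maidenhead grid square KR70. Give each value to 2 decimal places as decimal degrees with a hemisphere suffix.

Field K=10, R=17: +10·20° lon, +17·10° lat → SW at lon 20°, lat 80°.
Square 7, 0: +7·2° lon, +0·1° lat → SW at lon 34°, lat 80°.
latitude 80.00° N, longitude 34.00° E.

80.00° N, 34.00° E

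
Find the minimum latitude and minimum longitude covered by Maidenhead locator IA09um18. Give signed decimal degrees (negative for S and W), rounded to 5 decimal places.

Field I=8, A=0: +8·20° lon, +0·10° lat → SW at lon -20°, lat -90°.
Square 0, 9: +0·2° lon, +9·1° lat → SW at lon -20°, lat -81°.
Subsquare u=20, m=12: +20·0.0833333° lon, +12·0.0416667° lat → SW at lon -18.3333°, lat -80.5°.
Extended square 1, 8: +1·0.00833333° lon, +8·0.00416667° lat → SW at lon -18.325°, lat -80.4667°.
latitude -80.46667, longitude -18.32500.

-80.46667, -18.32500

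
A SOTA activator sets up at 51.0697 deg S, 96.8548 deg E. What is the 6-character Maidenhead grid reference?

ND88kw

Add 180° to longitude and 90° to latitude: 276.8548, 38.9303.
Field (20°×10°, letters A–R): lon ⌊276.8548/20⌋ = 13 → N; lat ⌊38.9303/10⌋ = 3 → D.
Square (2°×1°, digits 0–9): lon ⌊16.8548/2⌋ = 8; lat ⌊8.9303/1⌋ = 8.
Subsquare (5′×2.5′, letters a–x): lon ⌊0.8548/0.0833333⌋ = 10 → k; lat ⌊0.9303/0.0416667⌋ = 22 → w.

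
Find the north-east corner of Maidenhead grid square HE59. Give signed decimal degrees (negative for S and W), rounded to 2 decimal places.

Field H=7, E=4: +7·20° lon, +4·10° lat → SW at lon -40°, lat -50°.
Square 5, 9: +5·2° lon, +9·1° lat → SW at lon -30°, lat -41°.
Cell spans 2° lon × 1° lat. NE corner is SW corner plus one full cell.
latitude -40.00, longitude -28.00.

-40.00, -28.00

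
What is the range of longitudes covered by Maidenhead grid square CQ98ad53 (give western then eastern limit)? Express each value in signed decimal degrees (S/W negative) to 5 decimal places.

Field C=2, Q=16: +2·20° lon, +16·10° lat → SW at lon -140°, lat 70°.
Square 9, 8: +9·2° lon, +8·1° lat → SW at lon -122°, lat 78°.
Subsquare a=0, d=3: +0·0.0833333° lon, +3·0.0416667° lat → SW at lon -122°, lat 78.125°.
Extended square 5, 3: +5·0.00833333° lon, +3·0.00416667° lat → SW at lon -121.958°, lat 78.1375°.
Cell spans 0.00833333° lon × 0.00416667° lat.
west -121.95833, east -121.95000.

-121.95833, -121.95000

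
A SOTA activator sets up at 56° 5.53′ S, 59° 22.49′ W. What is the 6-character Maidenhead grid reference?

GD03hv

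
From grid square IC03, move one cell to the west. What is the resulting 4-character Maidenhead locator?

HC93

Longitude square 0; −1 → -1, wraps to 9, carry into field.
Longitude field I = 8; −1 → 7 = H.
The latitude characters are unchanged.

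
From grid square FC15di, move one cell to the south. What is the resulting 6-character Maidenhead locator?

FC15dh

Latitude subsquare i = 8; −1 → 7 = h.
The longitude characters are unchanged.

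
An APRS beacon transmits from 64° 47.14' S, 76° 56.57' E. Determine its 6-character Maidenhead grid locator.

Shift to the Maidenhead origin (180°W, 90°S): lon 256.9428, lat 25.2143.
Field: 256.9428/20 → 12 → M, 25.2143/10 → 2 → C; chars MC.
Square: 16.9428/2 → 8, 5.2143/1 → 5; chars 85.
Subsquare: 0.9428/0.0833333 → 11 → l, 0.2143/0.0416667 → 5 → f; chars lf.

MC85lf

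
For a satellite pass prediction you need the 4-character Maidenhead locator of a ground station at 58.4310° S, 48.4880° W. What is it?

GD51

Add 180° to longitude and 90° to latitude: 131.51, 31.57.
Field: 131.51/20 → 6 → G, 31.57/10 → 3 → D; chars GD.
Square: 11.51/2 → 5, 1.57/1 → 1; chars 51.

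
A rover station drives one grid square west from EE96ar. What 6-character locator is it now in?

EE86xr

Longitude subsquare a = 0; −1 → -1, wraps to 23 = x, carry into square.
Longitude square 9; −1 → 8.
The latitude characters are unchanged.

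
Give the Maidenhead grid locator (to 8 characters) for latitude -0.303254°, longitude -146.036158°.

BI69xq57

Add 180° to longitude and 90° to latitude: 33.96384, 89.69675.
Field (20°×10°, letters A–R): 33.96384/20 → 1 → B, 89.69675/10 → 8 → I; chars BI.
Square (2°×1°, digits 0–9): 13.96384/2 → 6, 9.69675/1 → 9; chars 69.
Subsquare (5′×2.5′, letters a–x): 1.96384/0.0833333 → 23 → x, 0.69675/0.0416667 → 16 → q; chars xq.
Extended square (30″×15″, digits 0–9): 0.04718/0.00833333 → 5, 0.03008/0.00416667 → 7; chars 57.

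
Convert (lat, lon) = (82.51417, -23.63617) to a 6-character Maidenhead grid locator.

HR82em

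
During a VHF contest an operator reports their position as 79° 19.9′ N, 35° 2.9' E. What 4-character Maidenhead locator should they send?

Shift to the Maidenhead origin (180°W, 90°S): lon 215.05, lat 169.33.
Field (20°×10°, letters A–R): 215.05/20 → 10 → K, 169.33/10 → 16 → Q; chars KQ.
Square (2°×1°, digits 0–9): 15.05/2 → 7, 9.33/1 → 9; chars 79.

KQ79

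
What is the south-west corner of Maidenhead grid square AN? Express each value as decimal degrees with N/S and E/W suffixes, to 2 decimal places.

Field A=0, N=13: +0·20° lon, +13·10° lat → SW at lon -180°, lat 40°.
latitude 40.00° N, longitude 180.00° W.

40.00° N, 180.00° W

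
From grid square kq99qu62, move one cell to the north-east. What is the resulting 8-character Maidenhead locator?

KQ99qu73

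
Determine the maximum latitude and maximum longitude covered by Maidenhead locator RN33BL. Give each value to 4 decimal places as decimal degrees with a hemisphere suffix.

43.5000° N, 166.1667° E

Field R=17, N=13: +17·20° lon, +13·10° lat → SW at lon 160°, lat 40°.
Square 3, 3: +3·2° lon, +3·1° lat → SW at lon 166°, lat 43°.
Subsquare b=1, l=11: +1·0.0833333° lon, +11·0.0416667° lat → SW at lon 166.083°, lat 43.4583°.
Cell spans 0.0833333° lon × 0.0416667° lat. NE corner is SW corner plus one full cell.
latitude 43.5000° N, longitude 166.1667° E.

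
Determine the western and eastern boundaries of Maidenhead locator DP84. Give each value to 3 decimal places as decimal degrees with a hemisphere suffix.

104.000° W, 102.000° W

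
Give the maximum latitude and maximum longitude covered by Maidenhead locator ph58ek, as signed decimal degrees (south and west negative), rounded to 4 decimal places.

Field P=15, H=7: +15·20° lon, +7·10° lat → SW at lon 120°, lat -20°.
Square 5, 8: +5·2° lon, +8·1° lat → SW at lon 130°, lat -12°.
Subsquare e=4, k=10: +4·0.0833333° lon, +10·0.0416667° lat → SW at lon 130.333°, lat -11.5833°.
Cell spans 0.0833333° lon × 0.0416667° lat. NE corner is SW corner plus one full cell.
latitude -11.5417, longitude 130.4167.

-11.5417, 130.4167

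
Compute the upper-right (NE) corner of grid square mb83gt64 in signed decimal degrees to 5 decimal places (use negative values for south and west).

-76.18750, 76.55833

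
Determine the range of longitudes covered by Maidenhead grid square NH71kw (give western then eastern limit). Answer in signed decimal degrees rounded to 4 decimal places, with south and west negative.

Field N=13, H=7: +13·20° lon, +7·10° lat → SW at lon 80°, lat -20°.
Square 7, 1: +7·2° lon, +1·1° lat → SW at lon 94°, lat -19°.
Subsquare k=10, w=22: +10·0.0833333° lon, +22·0.0416667° lat → SW at lon 94.8333°, lat -18.0833°.
Cell spans 0.0833333° lon × 0.0416667° lat.
west 94.8333, east 94.9167.

94.8333, 94.9167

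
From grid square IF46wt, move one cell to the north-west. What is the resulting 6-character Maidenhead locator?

IF46vu

Longitude subsquare w = 22; −1 → 21 = v.
Latitude subsquare t = 19; +1 → 20 = u.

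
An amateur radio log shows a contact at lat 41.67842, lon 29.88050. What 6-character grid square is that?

KN41wq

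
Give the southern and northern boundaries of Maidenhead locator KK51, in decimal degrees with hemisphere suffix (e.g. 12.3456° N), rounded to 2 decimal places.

Field K=10, K=10: +10·20° lon, +10·10° lat → SW at lon 20°, lat 10°.
Square 5, 1: +5·2° lon, +1·1° lat → SW at lon 30°, lat 11°.
Cell spans 2° lon × 1° lat.
south 11.00° N, north 12.00° N.

11.00° N, 12.00° N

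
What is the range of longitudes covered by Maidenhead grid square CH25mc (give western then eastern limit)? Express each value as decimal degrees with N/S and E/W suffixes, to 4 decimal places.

Field C=2, H=7: +2·20° lon, +7·10° lat → SW at lon -140°, lat -20°.
Square 2, 5: +2·2° lon, +5·1° lat → SW at lon -136°, lat -15°.
Subsquare m=12, c=2: +12·0.0833333° lon, +2·0.0416667° lat → SW at lon -135°, lat -14.9167°.
Cell spans 0.0833333° lon × 0.0416667° lat.
west 135.0000° W, east 134.9167° W.

135.0000° W, 134.9167° W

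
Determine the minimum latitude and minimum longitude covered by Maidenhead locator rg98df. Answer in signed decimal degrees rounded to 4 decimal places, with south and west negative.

Field R=17, G=6: +17·20° lon, +6·10° lat → SW at lon 160°, lat -30°.
Square 9, 8: +9·2° lon, +8·1° lat → SW at lon 178°, lat -22°.
Subsquare d=3, f=5: +3·0.0833333° lon, +5·0.0416667° lat → SW at lon 178.25°, lat -21.7917°.
latitude -21.7917, longitude 178.2500.

-21.7917, 178.2500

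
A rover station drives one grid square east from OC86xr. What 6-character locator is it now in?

OC96ar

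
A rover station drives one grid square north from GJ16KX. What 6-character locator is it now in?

Latitude subsquare x = 23; +1 → 24, wraps to 0 = a, carry into square.
Latitude square 6; +1 → 7.
The longitude characters are unchanged.

GJ17ka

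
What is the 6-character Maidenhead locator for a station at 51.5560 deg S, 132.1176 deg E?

PD68bk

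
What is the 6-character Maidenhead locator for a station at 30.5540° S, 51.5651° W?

Add 180° to longitude and 90° to latitude: 128.4349, 59.4460.
Field: lon ⌊128.4349/20⌋ = 6 → G; lat ⌊59.4460/10⌋ = 5 → F.
Square: lon ⌊8.4349/2⌋ = 4; lat ⌊9.4460/1⌋ = 9.
Subsquare: lon ⌊0.4349/0.0833333⌋ = 5 → f; lat ⌊0.4460/0.0416667⌋ = 10 → k.

GF49fk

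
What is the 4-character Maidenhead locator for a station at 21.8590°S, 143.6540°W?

BG88

Add 180° to longitude and 90° to latitude: 36.35, 68.14.
Field: 36.35/20 → 1 → B, 68.14/10 → 6 → G; chars BG.
Square: 16.35/2 → 8, 8.14/1 → 8; chars 88.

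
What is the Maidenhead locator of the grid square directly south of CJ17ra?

CJ16rx

Latitude subsquare a = 0; −1 → -1, wraps to 23 = x, carry into square.
Latitude square 7; −1 → 6.
The longitude characters are unchanged.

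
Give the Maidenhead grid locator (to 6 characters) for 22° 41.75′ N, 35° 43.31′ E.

Add 180° to longitude and 90° to latitude: 215.7218, 112.6958.
Field: 215.7218/20 → 10 → K, 112.6958/10 → 11 → L; chars KL.
Square: 15.7218/2 → 7, 2.6958/1 → 2; chars 72.
Subsquare: 1.7218/0.0833333 → 20 → u, 0.6958/0.0416667 → 16 → q; chars uq.

KL72uq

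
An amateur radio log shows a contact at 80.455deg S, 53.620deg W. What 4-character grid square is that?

GA39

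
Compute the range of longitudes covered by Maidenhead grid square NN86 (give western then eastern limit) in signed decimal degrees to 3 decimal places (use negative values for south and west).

96.000, 98.000

Field N=13, N=13: +13·20° lon, +13·10° lat → SW at lon 80°, lat 40°.
Square 8, 6: +8·2° lon, +6·1° lat → SW at lon 96°, lat 46°.
Cell spans 2° lon × 1° lat.
west 96.000, east 98.000.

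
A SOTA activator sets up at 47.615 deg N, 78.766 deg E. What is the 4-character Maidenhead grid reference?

MN97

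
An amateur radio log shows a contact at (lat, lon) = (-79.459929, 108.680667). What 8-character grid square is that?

OB40im19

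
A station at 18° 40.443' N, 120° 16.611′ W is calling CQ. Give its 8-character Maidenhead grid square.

Offset from 180°W / 90°S: lon 59.72315°, lat 108.67405°.
Field: lon ⌊59.72315/20⌋ = 2 → C; lat ⌊108.67405/10⌋ = 10 → K.
Square: lon ⌊19.72315/2⌋ = 9; lat ⌊8.67405/1⌋ = 8.
Subsquare: lon ⌊1.72315/0.0833333⌋ = 20 → u; lat ⌊0.67405/0.0416667⌋ = 16 → q.
Extended square: lon ⌊0.05648/0.00833333⌋ = 6; lat ⌊0.00738/0.00416667⌋ = 1.

CK98uq61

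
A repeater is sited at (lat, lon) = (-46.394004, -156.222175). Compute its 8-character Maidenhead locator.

BE13vo35

Offset from 180°W / 90°S: lon 23.77783°, lat 43.60600°.
Field: lon ⌊23.77783/20⌋ = 1 → B; lat ⌊43.60600/10⌋ = 4 → E.
Square: lon ⌊3.77783/2⌋ = 1; lat ⌊3.60600/1⌋ = 3.
Subsquare: lon ⌊1.77783/0.0833333⌋ = 21 → v; lat ⌊0.60600/0.0416667⌋ = 14 → o.
Extended square: lon ⌊0.02783/0.00833333⌋ = 3; lat ⌊0.02266/0.00416667⌋ = 5.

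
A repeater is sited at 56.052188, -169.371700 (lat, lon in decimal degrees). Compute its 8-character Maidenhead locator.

AO56hb52

Offset from 180°W / 90°S: lon 10.62830°, lat 146.05219°.
Field: lon ⌊10.62830/20⌋ = 0 → A; lat ⌊146.05219/10⌋ = 14 → O.
Square: lon ⌊10.62830/2⌋ = 5; lat ⌊6.05219/1⌋ = 6.
Subsquare: lon ⌊0.62830/0.0833333⌋ = 7 → h; lat ⌊0.05219/0.0416667⌋ = 1 → b.
Extended square: lon ⌊0.04497/0.00833333⌋ = 5; lat ⌊0.01052/0.00416667⌋ = 2.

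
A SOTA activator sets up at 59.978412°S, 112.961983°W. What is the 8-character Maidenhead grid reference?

DD30ma45

Offset from 180°W / 90°S: lon 67.03802°, lat 30.02159°.
Field (20°×10°, letters A–R): 67.03802/20 → 3 → D, 30.02159/10 → 3 → D; chars DD.
Square (2°×1°, digits 0–9): 7.03802/2 → 3, 0.02159/1 → 0; chars 30.
Subsquare (5′×2.5′, letters a–x): 1.03802/0.0833333 → 12 → m, 0.02159/0.0416667 → 0 → a; chars ma.
Extended square (30″×15″, digits 0–9): 0.03802/0.00833333 → 4, 0.02159/0.00416667 → 5; chars 45.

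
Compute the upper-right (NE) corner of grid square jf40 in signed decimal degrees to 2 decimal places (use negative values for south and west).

-39.00, 10.00

Field J=9, F=5: +9·20° lon, +5·10° lat → SW at lon 0°, lat -40°.
Square 4, 0: +4·2° lon, +0·1° lat → SW at lon 8°, lat -40°.
Cell spans 2° lon × 1° lat. NE corner is SW corner plus one full cell.
latitude -39.00, longitude 10.00.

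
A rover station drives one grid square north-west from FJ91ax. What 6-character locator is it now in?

FJ82xa

Longitude subsquare a = 0; −1 → -1, wraps to 23 = x, carry into square.
Longitude square 9; −1 → 8.
Latitude subsquare x = 23; +1 → 24, wraps to 0 = a, carry into square.
Latitude square 1; +1 → 2.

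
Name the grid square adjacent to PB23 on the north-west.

PB14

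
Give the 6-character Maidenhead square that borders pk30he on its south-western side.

PK30gd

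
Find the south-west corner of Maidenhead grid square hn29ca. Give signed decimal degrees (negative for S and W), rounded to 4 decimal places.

49.0000, -35.8333

Field H=7, N=13: +7·20° lon, +13·10° lat → SW at lon -40°, lat 40°.
Square 2, 9: +2·2° lon, +9·1° lat → SW at lon -36°, lat 49°.
Subsquare c=2, a=0: +2·0.0833333° lon, +0·0.0416667° lat → SW at lon -35.8333°, lat 49°.
latitude 49.0000, longitude -35.8333.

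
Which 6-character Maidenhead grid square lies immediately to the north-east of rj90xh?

AJ00ai

Longitude subsquare x = 23; +1 → 24, wraps to 0 = a, carry into square.
Longitude square 9; +1 → 10, wraps to 0, carry into field.
Longitude field R = 17; +1 → 18, wraps to 0 = A, wrapping around the antimeridian.
Latitude subsquare h = 7; +1 → 8 = i.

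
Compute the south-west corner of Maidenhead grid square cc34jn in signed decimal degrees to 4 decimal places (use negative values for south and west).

Field C=2, C=2: +2·20° lon, +2·10° lat → SW at lon -140°, lat -70°.
Square 3, 4: +3·2° lon, +4·1° lat → SW at lon -134°, lat -66°.
Subsquare j=9, n=13: +9·0.0833333° lon, +13·0.0416667° lat → SW at lon -133.25°, lat -65.4583°.
latitude -65.4583, longitude -133.2500.

-65.4583, -133.2500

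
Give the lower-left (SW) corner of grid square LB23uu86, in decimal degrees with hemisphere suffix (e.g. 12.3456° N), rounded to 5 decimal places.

76.14167° S, 45.73333° E

Field L=11, B=1: +11·20° lon, +1·10° lat → SW at lon 40°, lat -80°.
Square 2, 3: +2·2° lon, +3·1° lat → SW at lon 44°, lat -77°.
Subsquare u=20, u=20: +20·0.0833333° lon, +20·0.0416667° lat → SW at lon 45.6667°, lat -76.1667°.
Extended square 8, 6: +8·0.00833333° lon, +6·0.00416667° lat → SW at lon 45.7333°, lat -76.1417°.
latitude 76.14167° S, longitude 45.73333° E.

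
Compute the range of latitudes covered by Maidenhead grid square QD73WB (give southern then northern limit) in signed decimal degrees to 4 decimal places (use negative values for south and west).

Field Q=16, D=3: +16·20° lon, +3·10° lat → SW at lon 140°, lat -60°.
Square 7, 3: +7·2° lon, +3·1° lat → SW at lon 154°, lat -57°.
Subsquare w=22, b=1: +22·0.0833333° lon, +1·0.0416667° lat → SW at lon 155.833°, lat -56.9583°.
Cell spans 0.0833333° lon × 0.0416667° lat.
south -56.9583, north -56.9167.

-56.9583, -56.9167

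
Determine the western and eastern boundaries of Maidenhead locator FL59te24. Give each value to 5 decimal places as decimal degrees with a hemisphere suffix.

68.40000° W, 68.39167° W

Field F=5, L=11: +5·20° lon, +11·10° lat → SW at lon -80°, lat 20°.
Square 5, 9: +5·2° lon, +9·1° lat → SW at lon -70°, lat 29°.
Subsquare t=19, e=4: +19·0.0833333° lon, +4·0.0416667° lat → SW at lon -68.4167°, lat 29.1667°.
Extended square 2, 4: +2·0.00833333° lon, +4·0.00416667° lat → SW at lon -68.4°, lat 29.1833°.
Cell spans 0.00833333° lon × 0.00416667° lat.
west 68.40000° W, east 68.39167° W.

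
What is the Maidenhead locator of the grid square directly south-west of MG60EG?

Longitude subsquare e = 4; −1 → 3 = d.
Latitude subsquare g = 6; −1 → 5 = f.

MG60df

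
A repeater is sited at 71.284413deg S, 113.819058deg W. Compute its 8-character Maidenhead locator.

DB38cr11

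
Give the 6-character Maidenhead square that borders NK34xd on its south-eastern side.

NK44ac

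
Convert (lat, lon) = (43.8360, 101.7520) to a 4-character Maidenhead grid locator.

ON03

Offset from 180°W / 90°S: lon 281.75°, lat 133.84°.
Field (20°×10°, letters A–R): 281.75/20 → 14 → O, 133.84/10 → 13 → N; chars ON.
Square (2°×1°, digits 0–9): 1.75/2 → 0, 3.84/1 → 3; chars 03.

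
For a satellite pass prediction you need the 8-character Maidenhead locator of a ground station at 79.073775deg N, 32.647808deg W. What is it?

HQ39qb27

Shift to the Maidenhead origin (180°W, 90°S): lon 147.35219, lat 169.07378.
Field (20°×10°, letters A–R): 147.35219/20 → 7 → H, 169.07378/10 → 16 → Q; chars HQ.
Square (2°×1°, digits 0–9): 7.35219/2 → 3, 9.07378/1 → 9; chars 39.
Subsquare (5′×2.5′, letters a–x): 1.35219/0.0833333 → 16 → q, 0.07378/0.0416667 → 1 → b; chars qb.
Extended square (30″×15″, digits 0–9): 0.01886/0.00833333 → 2, 0.03211/0.00416667 → 7; chars 27.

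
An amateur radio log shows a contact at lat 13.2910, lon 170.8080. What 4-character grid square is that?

RK53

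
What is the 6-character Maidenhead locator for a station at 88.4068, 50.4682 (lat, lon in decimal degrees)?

LR58fj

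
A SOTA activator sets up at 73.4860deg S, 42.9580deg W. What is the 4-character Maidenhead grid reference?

GB86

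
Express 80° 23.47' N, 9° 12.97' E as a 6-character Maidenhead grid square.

JR40oj

Shift to the Maidenhead origin (180°W, 90°S): lon 189.2162, lat 170.3912.
Field: lon ⌊189.2162/20⌋ = 9 → J; lat ⌊170.3912/10⌋ = 17 → R.
Square: lon ⌊9.2162/2⌋ = 4; lat ⌊0.3912/1⌋ = 0.
Subsquare: lon ⌊1.2162/0.0833333⌋ = 14 → o; lat ⌊0.3912/0.0416667⌋ = 9 → j.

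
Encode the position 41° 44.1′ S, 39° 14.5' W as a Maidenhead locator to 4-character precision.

Offset from 180°W / 90°S: lon 140.76°, lat 48.27°.
Field: lon ⌊140.76/20⌋ = 7 → H; lat ⌊48.27/10⌋ = 4 → E.
Square: lon ⌊0.76/2⌋ = 0; lat ⌊8.27/1⌋ = 8.

HE08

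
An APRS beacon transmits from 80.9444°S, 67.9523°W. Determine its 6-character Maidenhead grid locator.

Add 180° to longitude and 90° to latitude: 112.0477, 9.0556.
Field: lon ⌊112.0477/20⌋ = 5 → F; lat ⌊9.0556/10⌋ = 0 → A.
Square: lon ⌊12.0477/2⌋ = 6; lat ⌊9.0556/1⌋ = 9.
Subsquare: lon ⌊0.0477/0.0833333⌋ = 0 → a; lat ⌊0.0556/0.0416667⌋ = 1 → b.

FA69ab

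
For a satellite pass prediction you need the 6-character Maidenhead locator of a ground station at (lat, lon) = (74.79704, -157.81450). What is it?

Shift to the Maidenhead origin (180°W, 90°S): lon 22.1855, lat 164.7970.
Field (20°×10°, letters A–R): 22.1855/20 → 1 → B, 164.7970/10 → 16 → Q; chars BQ.
Square (2°×1°, digits 0–9): 2.1855/2 → 1, 4.7970/1 → 4; chars 14.
Subsquare (5′×2.5′, letters a–x): 0.1855/0.0833333 → 2 → c, 0.7970/0.0416667 → 19 → t; chars ct.

BQ14ct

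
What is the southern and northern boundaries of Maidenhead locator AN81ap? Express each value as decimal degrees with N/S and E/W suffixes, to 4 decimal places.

41.6250° N, 41.6667° N

Field A=0, N=13: +0·20° lon, +13·10° lat → SW at lon -180°, lat 40°.
Square 8, 1: +8·2° lon, +1·1° lat → SW at lon -164°, lat 41°.
Subsquare a=0, p=15: +0·0.0833333° lon, +15·0.0416667° lat → SW at lon -164°, lat 41.625°.
Cell spans 0.0833333° lon × 0.0416667° lat.
south 41.6250° N, north 41.6667° N.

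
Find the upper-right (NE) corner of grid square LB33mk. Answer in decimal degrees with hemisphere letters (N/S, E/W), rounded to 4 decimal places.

Field L=11, B=1: +11·20° lon, +1·10° lat → SW at lon 40°, lat -80°.
Square 3, 3: +3·2° lon, +3·1° lat → SW at lon 46°, lat -77°.
Subsquare m=12, k=10: +12·0.0833333° lon, +10·0.0416667° lat → SW at lon 47°, lat -76.5833°.
Cell spans 0.0833333° lon × 0.0416667° lat. NE corner is SW corner plus one full cell.
latitude 76.5417° S, longitude 47.0833° E.

76.5417° S, 47.0833° E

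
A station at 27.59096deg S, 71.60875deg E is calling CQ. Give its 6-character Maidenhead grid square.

MG52tj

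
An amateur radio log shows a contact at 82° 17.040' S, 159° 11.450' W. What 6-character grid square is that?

BA07jr

Shift to the Maidenhead origin (180°W, 90°S): lon 20.8092, lat 7.7160.
Field: 20.8092/20 → 1 → B, 7.7160/10 → 0 → A; chars BA.
Square: 0.8092/2 → 0, 7.7160/1 → 7; chars 07.
Subsquare: 0.8092/0.0833333 → 9 → j, 0.7160/0.0416667 → 17 → r; chars jr.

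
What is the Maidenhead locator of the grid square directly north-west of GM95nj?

GM95mk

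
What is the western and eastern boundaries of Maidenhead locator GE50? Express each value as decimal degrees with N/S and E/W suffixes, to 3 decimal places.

50.000° W, 48.000° W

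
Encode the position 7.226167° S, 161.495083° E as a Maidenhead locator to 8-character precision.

RI02rs95

Add 180° to longitude and 90° to latitude: 341.49508, 82.77383.
Field (20°×10°, letters A–R): lon ⌊341.49508/20⌋ = 17 → R; lat ⌊82.77383/10⌋ = 8 → I.
Square (2°×1°, digits 0–9): lon ⌊1.49508/2⌋ = 0; lat ⌊2.77383/1⌋ = 2.
Subsquare (5′×2.5′, letters a–x): lon ⌊1.49508/0.0833333⌋ = 17 → r; lat ⌊0.77383/0.0416667⌋ = 18 → s.
Extended square (30″×15″, digits 0–9): lon ⌊0.07842/0.00833333⌋ = 9; lat ⌊0.02383/0.00416667⌋ = 5.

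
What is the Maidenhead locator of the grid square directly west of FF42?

FF32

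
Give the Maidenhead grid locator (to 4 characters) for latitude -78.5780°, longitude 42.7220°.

Offset from 180°W / 90°S: lon 222.72°, lat 11.42°.
Field: lon ⌊222.72/20⌋ = 11 → L; lat ⌊11.42/10⌋ = 1 → B.
Square: lon ⌊2.72/2⌋ = 1; lat ⌊1.42/1⌋ = 1.

LB11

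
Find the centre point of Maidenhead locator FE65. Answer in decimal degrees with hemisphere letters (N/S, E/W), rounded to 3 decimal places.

44.500° S, 67.000° W

Field F=5, E=4: +5·20° lon, +4·10° lat → SW at lon -80°, lat -50°.
Square 6, 5: +6·2° lon, +5·1° lat → SW at lon -68°, lat -45°.
Cell spans 2° lon × 1° lat. Centre is SW corner plus half of each.
latitude 44.500° S, longitude 67.000° W.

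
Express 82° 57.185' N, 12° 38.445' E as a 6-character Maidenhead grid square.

JR62hw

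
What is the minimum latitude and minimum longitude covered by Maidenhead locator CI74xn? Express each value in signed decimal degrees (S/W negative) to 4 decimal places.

Field C=2, I=8: +2·20° lon, +8·10° lat → SW at lon -140°, lat -10°.
Square 7, 4: +7·2° lon, +4·1° lat → SW at lon -126°, lat -6°.
Subsquare x=23, n=13: +23·0.0833333° lon, +13·0.0416667° lat → SW at lon -124.083°, lat -5.45833°.
latitude -5.4583, longitude -124.0833.

-5.4583, -124.0833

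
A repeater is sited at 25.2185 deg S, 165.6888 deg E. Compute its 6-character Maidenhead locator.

Offset from 180°W / 90°S: lon 345.6888°, lat 64.7815°.
Field: 345.6888/20 → 17 → R, 64.7815/10 → 6 → G; chars RG.
Square: 5.6888/2 → 2, 4.7815/1 → 4; chars 24.
Subsquare: 1.6888/0.0833333 → 20 → u, 0.7815/0.0416667 → 18 → s; chars us.

RG24us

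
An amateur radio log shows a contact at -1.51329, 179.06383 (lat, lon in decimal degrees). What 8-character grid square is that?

Add 180° to longitude and 90° to latitude: 359.06383, 88.48671.
Field: lon ⌊359.06383/20⌋ = 17 → R; lat ⌊88.48671/10⌋ = 8 → I.
Square: lon ⌊19.06383/2⌋ = 9; lat ⌊8.48671/1⌋ = 8.
Subsquare: lon ⌊1.06383/0.0833333⌋ = 12 → m; lat ⌊0.48671/0.0416667⌋ = 11 → l.
Extended square: lon ⌊0.06383/0.00833333⌋ = 7; lat ⌊0.02838/0.00416667⌋ = 6.

RI98ml76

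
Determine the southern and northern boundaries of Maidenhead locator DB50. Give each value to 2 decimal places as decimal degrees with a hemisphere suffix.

Field D=3, B=1: +3·20° lon, +1·10° lat → SW at lon -120°, lat -80°.
Square 5, 0: +5·2° lon, +0·1° lat → SW at lon -110°, lat -80°.
Cell spans 2° lon × 1° lat.
south 80.00° S, north 79.00° S.

80.00° S, 79.00° S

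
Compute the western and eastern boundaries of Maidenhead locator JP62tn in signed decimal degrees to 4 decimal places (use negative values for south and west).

13.5833, 13.6667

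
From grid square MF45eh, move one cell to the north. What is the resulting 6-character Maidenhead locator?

Latitude subsquare h = 7; +1 → 8 = i.
The longitude characters are unchanged.

MF45ei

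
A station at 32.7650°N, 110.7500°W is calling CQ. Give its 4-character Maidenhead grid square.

DM42

Shift to the Maidenhead origin (180°W, 90°S): lon 69.25, lat 122.77.
Field (20°×10°, letters A–R): 69.25/20 → 3 → D, 122.77/10 → 12 → M; chars DM.
Square (2°×1°, digits 0–9): 9.25/2 → 4, 2.77/1 → 2; chars 42.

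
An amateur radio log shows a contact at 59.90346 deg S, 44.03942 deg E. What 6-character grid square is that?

Shift to the Maidenhead origin (180°W, 90°S): lon 224.0394, lat 30.0965.
Field: lon ⌊224.0394/20⌋ = 11 → L; lat ⌊30.0965/10⌋ = 3 → D.
Square: lon ⌊4.0394/2⌋ = 2; lat ⌊0.0965/1⌋ = 0.
Subsquare: lon ⌊0.0394/0.0833333⌋ = 0 → a; lat ⌊0.0965/0.0416667⌋ = 2 → c.

LD20ac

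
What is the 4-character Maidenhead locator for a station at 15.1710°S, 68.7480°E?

Add 180° to longitude and 90° to latitude: 248.75, 74.83.
Field (20°×10°, letters A–R): 248.75/20 → 12 → M, 74.83/10 → 7 → H; chars MH.
Square (2°×1°, digits 0–9): 8.75/2 → 4, 4.83/1 → 4; chars 44.

MH44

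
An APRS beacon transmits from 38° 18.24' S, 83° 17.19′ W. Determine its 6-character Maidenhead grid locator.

Add 180° to longitude and 90° to latitude: 96.7135, 51.6960.
Field: lon ⌊96.7135/20⌋ = 4 → E; lat ⌊51.6960/10⌋ = 5 → F.
Square: lon ⌊16.7135/2⌋ = 8; lat ⌊1.6960/1⌋ = 1.
Subsquare: lon ⌊0.7135/0.0833333⌋ = 8 → i; lat ⌊0.6960/0.0416667⌋ = 16 → q.

EF81iq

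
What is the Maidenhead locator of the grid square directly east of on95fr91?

ON95gr01

Longitude extended square 9; +1 → 10, wraps to 0, carry into subsquare.
Longitude subsquare f = 5; +1 → 6 = g.
The latitude characters are unchanged.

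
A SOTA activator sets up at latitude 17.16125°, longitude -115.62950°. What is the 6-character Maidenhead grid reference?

DK27ed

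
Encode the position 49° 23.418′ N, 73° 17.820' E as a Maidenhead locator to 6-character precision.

MN69pj

Shift to the Maidenhead origin (180°W, 90°S): lon 253.2970, lat 139.3903.
Field (20°×10°, letters A–R): 253.2970/20 → 12 → M, 139.3903/10 → 13 → N; chars MN.
Square (2°×1°, digits 0–9): 13.2970/2 → 6, 9.3903/1 → 9; chars 69.
Subsquare (5′×2.5′, letters a–x): 1.2970/0.0833333 → 15 → p, 0.3903/0.0416667 → 9 → j; chars pj.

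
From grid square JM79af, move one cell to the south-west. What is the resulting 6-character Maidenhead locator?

JM69xe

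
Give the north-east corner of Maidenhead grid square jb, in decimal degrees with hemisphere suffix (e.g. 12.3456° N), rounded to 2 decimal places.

Field J=9, B=1: +9·20° lon, +1·10° lat → SW at lon 0°, lat -80°.
Cell spans 20° lon × 10° lat. NE corner is SW corner plus one full cell.
latitude 70.00° S, longitude 20.00° E.

70.00° S, 20.00° E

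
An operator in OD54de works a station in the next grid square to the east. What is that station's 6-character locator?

OD54ee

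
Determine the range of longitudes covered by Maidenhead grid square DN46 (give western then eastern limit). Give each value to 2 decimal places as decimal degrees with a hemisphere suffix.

Field D=3, N=13: +3·20° lon, +13·10° lat → SW at lon -120°, lat 40°.
Square 4, 6: +4·2° lon, +6·1° lat → SW at lon -112°, lat 46°.
Cell spans 2° lon × 1° lat.
west 112.00° W, east 110.00° W.

112.00° W, 110.00° W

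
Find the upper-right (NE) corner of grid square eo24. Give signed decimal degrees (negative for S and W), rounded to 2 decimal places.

55.00, -94.00

Field E=4, O=14: +4·20° lon, +14·10° lat → SW at lon -100°, lat 50°.
Square 2, 4: +2·2° lon, +4·1° lat → SW at lon -96°, lat 54°.
Cell spans 2° lon × 1° lat. NE corner is SW corner plus one full cell.
latitude 55.00, longitude -94.00.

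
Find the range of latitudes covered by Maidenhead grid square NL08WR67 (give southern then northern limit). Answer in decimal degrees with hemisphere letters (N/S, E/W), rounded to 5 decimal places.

28.73750° N, 28.74167° N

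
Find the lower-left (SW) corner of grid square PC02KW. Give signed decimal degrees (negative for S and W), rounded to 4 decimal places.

Field P=15, C=2: +15·20° lon, +2·10° lat → SW at lon 120°, lat -70°.
Square 0, 2: +0·2° lon, +2·1° lat → SW at lon 120°, lat -68°.
Subsquare k=10, w=22: +10·0.0833333° lon, +22·0.0416667° lat → SW at lon 120.833°, lat -67.0833°.
latitude -67.0833, longitude 120.8333.

-67.0833, 120.8333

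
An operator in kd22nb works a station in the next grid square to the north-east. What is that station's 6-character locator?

KD22oc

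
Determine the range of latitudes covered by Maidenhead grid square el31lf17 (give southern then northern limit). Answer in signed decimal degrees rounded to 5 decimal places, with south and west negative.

21.23750, 21.24167

Field E=4, L=11: +4·20° lon, +11·10° lat → SW at lon -100°, lat 20°.
Square 3, 1: +3·2° lon, +1·1° lat → SW at lon -94°, lat 21°.
Subsquare l=11, f=5: +11·0.0833333° lon, +5·0.0416667° lat → SW at lon -93.0833°, lat 21.2083°.
Extended square 1, 7: +1·0.00833333° lon, +7·0.00416667° lat → SW at lon -93.075°, lat 21.2375°.
Cell spans 0.00833333° lon × 0.00416667° lat.
south 21.23750, north 21.24167.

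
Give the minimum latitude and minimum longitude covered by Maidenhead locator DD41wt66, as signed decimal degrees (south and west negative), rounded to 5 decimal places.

-58.18333, -110.11667

Field D=3, D=3: +3·20° lon, +3·10° lat → SW at lon -120°, lat -60°.
Square 4, 1: +4·2° lon, +1·1° lat → SW at lon -112°, lat -59°.
Subsquare w=22, t=19: +22·0.0833333° lon, +19·0.0416667° lat → SW at lon -110.167°, lat -58.2083°.
Extended square 6, 6: +6·0.00833333° lon, +6·0.00416667° lat → SW at lon -110.117°, lat -58.1833°.
latitude -58.18333, longitude -110.11667.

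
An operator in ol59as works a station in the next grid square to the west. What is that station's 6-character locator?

OL49xs

Longitude subsquare a = 0; −1 → -1, wraps to 23 = x, carry into square.
Longitude square 5; −1 → 4.
The latitude characters are unchanged.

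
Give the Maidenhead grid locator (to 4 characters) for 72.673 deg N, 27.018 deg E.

Add 180° to longitude and 90° to latitude: 207.02, 162.67.
Field (20°×10°, letters A–R): 207.02/20 → 10 → K, 162.67/10 → 16 → Q; chars KQ.
Square (2°×1°, digits 0–9): 7.02/2 → 3, 2.67/1 → 2; chars 32.

KQ32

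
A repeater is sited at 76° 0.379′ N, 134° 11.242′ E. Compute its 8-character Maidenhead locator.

PQ76ca21

Offset from 180°W / 90°S: lon 314.18737°, lat 166.00632°.
Field: lon ⌊314.18737/20⌋ = 15 → P; lat ⌊166.00632/10⌋ = 16 → Q.
Square: lon ⌊14.18737/2⌋ = 7; lat ⌊6.00632/1⌋ = 6.
Subsquare: lon ⌊0.18737/0.0833333⌋ = 2 → c; lat ⌊0.00632/0.0416667⌋ = 0 → a.
Extended square: lon ⌊0.02070/0.00833333⌋ = 2; lat ⌊0.00632/0.00416667⌋ = 1.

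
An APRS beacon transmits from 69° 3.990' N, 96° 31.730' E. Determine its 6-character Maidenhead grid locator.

Add 180° to longitude and 90° to latitude: 276.5288, 159.0665.
Field: 276.5288/20 → 13 → N, 159.0665/10 → 15 → P; chars NP.
Square: 16.5288/2 → 8, 9.0665/1 → 9; chars 89.
Subsquare: 0.5288/0.0833333 → 6 → g, 0.0665/0.0416667 → 1 → b; chars gb.

NP89gb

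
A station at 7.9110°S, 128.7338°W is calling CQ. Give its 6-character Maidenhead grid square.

CI52pc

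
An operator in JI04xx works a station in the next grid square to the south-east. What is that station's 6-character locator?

JI14aw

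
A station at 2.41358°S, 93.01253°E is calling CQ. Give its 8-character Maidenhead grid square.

NI67mo10

Add 180° to longitude and 90° to latitude: 273.01253, 87.58642.
Field: lon ⌊273.01253/20⌋ = 13 → N; lat ⌊87.58642/10⌋ = 8 → I.
Square: lon ⌊13.01253/2⌋ = 6; lat ⌊7.58642/1⌋ = 7.
Subsquare: lon ⌊1.01253/0.0833333⌋ = 12 → m; lat ⌊0.58642/0.0416667⌋ = 14 → o.
Extended square: lon ⌊0.01253/0.00833333⌋ = 1; lat ⌊0.00309/0.00416667⌋ = 0.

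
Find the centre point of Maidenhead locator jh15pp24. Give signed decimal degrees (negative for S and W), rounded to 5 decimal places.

-14.35625, 3.27083

Field J=9, H=7: +9·20° lon, +7·10° lat → SW at lon 0°, lat -20°.
Square 1, 5: +1·2° lon, +5·1° lat → SW at lon 2°, lat -15°.
Subsquare p=15, p=15: +15·0.0833333° lon, +15·0.0416667° lat → SW at lon 3.25°, lat -14.375°.
Extended square 2, 4: +2·0.00833333° lon, +4·0.00416667° lat → SW at lon 3.26667°, lat -14.3583°.
Cell spans 0.00833333° lon × 0.00416667° lat. Centre is SW corner plus half of each.
latitude -14.35625, longitude 3.27083.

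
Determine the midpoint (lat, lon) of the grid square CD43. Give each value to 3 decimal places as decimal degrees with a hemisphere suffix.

56.500° S, 131.000° W

Field C=2, D=3: +2·20° lon, +3·10° lat → SW at lon -140°, lat -60°.
Square 4, 3: +4·2° lon, +3·1° lat → SW at lon -132°, lat -57°.
Cell spans 2° lon × 1° lat. Centre is SW corner plus half of each.
latitude 56.500° S, longitude 131.000° W.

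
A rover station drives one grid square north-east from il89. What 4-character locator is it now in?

Longitude square 8; +1 → 9.
Latitude square 9; +1 → 10, wraps to 0, carry into field.
Latitude field L = 11; +1 → 12 = M.

IM90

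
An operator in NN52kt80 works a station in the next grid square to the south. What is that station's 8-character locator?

NN52ks89

Latitude extended square 0; −1 → -1, wraps to 9, carry into subsquare.
Latitude subsquare t = 19; −1 → 18 = s.
The longitude characters are unchanged.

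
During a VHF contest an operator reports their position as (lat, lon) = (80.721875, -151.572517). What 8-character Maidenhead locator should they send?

Shift to the Maidenhead origin (180°W, 90°S): lon 28.42748, lat 170.72188.
Field: lon ⌊28.42748/20⌋ = 1 → B; lat ⌊170.72188/10⌋ = 17 → R.
Square: lon ⌊8.42748/2⌋ = 4; lat ⌊0.72188/1⌋ = 0.
Subsquare: lon ⌊0.42748/0.0833333⌋ = 5 → f; lat ⌊0.72188/0.0416667⌋ = 17 → r.
Extended square: lon ⌊0.01082/0.00833333⌋ = 1; lat ⌊0.01354/0.00416667⌋ = 3.

BR40fr13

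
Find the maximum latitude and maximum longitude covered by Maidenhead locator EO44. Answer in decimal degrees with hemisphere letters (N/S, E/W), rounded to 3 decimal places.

55.000° N, 90.000° W

Field E=4, O=14: +4·20° lon, +14·10° lat → SW at lon -100°, lat 50°.
Square 4, 4: +4·2° lon, +4·1° lat → SW at lon -92°, lat 54°.
Cell spans 2° lon × 1° lat. NE corner is SW corner plus one full cell.
latitude 55.000° N, longitude 90.000° W.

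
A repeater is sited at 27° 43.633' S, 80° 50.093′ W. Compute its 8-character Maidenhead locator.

EG92ng95

Shift to the Maidenhead origin (180°W, 90°S): lon 99.16512, lat 62.27278.
Field (20°×10°, letters A–R): lon ⌊99.16512/20⌋ = 4 → E; lat ⌊62.27278/10⌋ = 6 → G.
Square (2°×1°, digits 0–9): lon ⌊19.16512/2⌋ = 9; lat ⌊2.27278/1⌋ = 2.
Subsquare (5′×2.5′, letters a–x): lon ⌊1.16512/0.0833333⌋ = 13 → n; lat ⌊0.27278/0.0416667⌋ = 6 → g.
Extended square (30″×15″, digits 0–9): lon ⌊0.08178/0.00833333⌋ = 9; lat ⌊0.02278/0.00416667⌋ = 5.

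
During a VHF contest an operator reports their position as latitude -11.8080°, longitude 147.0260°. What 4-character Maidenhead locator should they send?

Offset from 180°W / 90°S: lon 327.03°, lat 78.19°.
Field: 327.03/20 → 16 → Q, 78.19/10 → 7 → H; chars QH.
Square: 7.03/2 → 3, 8.19/1 → 8; chars 38.

QH38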